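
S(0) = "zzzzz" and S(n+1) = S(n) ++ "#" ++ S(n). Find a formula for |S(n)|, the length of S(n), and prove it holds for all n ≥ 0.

Claim: |S(n)| = 6·2^n − 1.

Base case: |S(0)| = 5, and 6·2^0 − 1 = 5.
Assume |S(m)| = 6·2^m − 1.
Then |S(m+1)| = |S(m)| + 1 + |S(m)| = 2|S(m)| + 1 = 2(6·2^m − 1) + 1 = 6·2^{m+1} − 2 + 1 = 6·2^{m+1} − 1.
By induction, |S(n)| = 6·2^n − 1 for all n ≥ 0.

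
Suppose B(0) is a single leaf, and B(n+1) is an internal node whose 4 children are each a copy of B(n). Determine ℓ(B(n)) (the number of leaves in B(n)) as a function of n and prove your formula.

Claim: ℓ(B(n)) = 4^n.

Base case: ℓ(B(0)) = 1, and 4^0 = 1.
Assume ℓ(B(k)) = 4^k.
Then ℓ(B(k+1)) = 4·ℓ(B(k)) = 4·4^k = 4^{k+1}.
By induction, ℓ(B(n)) = 4^n for all n ≥ 0.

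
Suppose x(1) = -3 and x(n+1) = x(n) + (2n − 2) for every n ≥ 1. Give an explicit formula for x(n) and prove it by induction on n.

Claim: x(n) = n^2 − 3n − 1.

Base case: x(1) = -3, and 1^2 − 3·1 − 1 = -3.
Assume x(r) = r^2 − 3r − 1.
Then x(r+1) = x(r) + (2r − 2) = (r^2 − 3r − 1) + (2r − 2) = r^2 − r − 3,
and (r+1)^2 − 3·(r+1) − 1 = r^2 − r − 3.
This completes the inductive step, so x(n) = n^2 − 3n − 1 for all n ≥ 1.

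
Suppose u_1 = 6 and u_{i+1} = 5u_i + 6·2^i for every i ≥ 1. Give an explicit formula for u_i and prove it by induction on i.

Claim: u_i = 2·5^i − 2·2^i.

Base case: u_1 = 6, and 2·5^1 − 2·2^1 = 10 − 4 = 6.
Assume u_m = 2·5^m − 2·2^m for some m ≥ 1.
Then u_{m+1} = 5u_m + 6·2^m = 5·(2·5^m − 2·2^m) + 6·2^m = 2·5^{m+1} − 10·2^m + 6·2^m = 2·5^{m+1} − 4·2^m = 2·5^{m+1} − 2·2^{m+1}.
This completes the inductive step, so u_i = 2·5^i − 2·2^i for all i ≥ 1.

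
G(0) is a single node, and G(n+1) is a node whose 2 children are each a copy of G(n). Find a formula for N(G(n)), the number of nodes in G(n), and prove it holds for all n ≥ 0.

Claim: N(G(n)) = 2^{n+1} − 1.

Base case: N(G(0)) = 1, and 2^{0+1} − 1 = 1.
Assume N(G(k)) = 2^{k+1} − 1.
Then N(G(k+1)) = 1 + 2N(G(k)) = 1 + 2(2^{k+1} − 1) = 2^{k+2} − 2 + 1 = 2^{k+2} − 1.
So the formula holds for k+1, and by induction N(G(n)) = 2^{n+1} − 1 for all n ≥ 0.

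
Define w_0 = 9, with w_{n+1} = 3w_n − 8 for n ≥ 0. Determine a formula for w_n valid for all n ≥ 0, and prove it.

Claim: w_n = 5·3^n + 4.

Base case: w_0 = 9, and 5·3^0 + 4 = 5 + 4 = 9.
Assume w_m = 5·3^m + 4 for some m ≥ 0.
Then w_{m+1} = 3w_m − 8 = 3·(5·3^m + 4) − 8 = 15·3^m + 12 − 8 = 5·3^{m+1} + 4.
This completes the inductive step, so w_n = 5·3^n + 4 for all n ≥ 0.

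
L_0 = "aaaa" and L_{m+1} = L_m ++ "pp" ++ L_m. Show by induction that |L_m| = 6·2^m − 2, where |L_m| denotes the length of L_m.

Base case: |L_0| = 4, and 6·2^0 − 2 = 4.
Assume |L_k| = 6·2^k − 2.
Then |L_{k+1}| = |L_k| + 2 + |L_k| = 2|L_k| + 2 = 2(6·2^k − 2) + 2 = 6·2^{k+1} − 4 + 2 = 6·2^{k+1} − 2.
This completes the inductive step, so |L_m| = 6·2^m − 2 for all m ≥ 0.

|L_m| = 6·2^m − 2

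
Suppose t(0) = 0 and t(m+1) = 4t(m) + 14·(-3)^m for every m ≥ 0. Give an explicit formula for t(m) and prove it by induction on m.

Claim: t(m) = 2·4^m − 2·(-3)^m.

Base case: t(0) = 0, and 2·4^0 − 2·(-3)^0 = 2 − 2 = 0.
Assume t(j) = 2·4^j − 2·(-3)^j for some j ≥ 0.
Then t(j+1) = 4t(j) + 14·(-3)^j = 4·(2·4^j − 2·(-3)^j) + 14·(-3)^j = 2·4^{j+1} − 8·(-3)^j + 14·(-3)^j = 2·4^{j+1} + 6·(-3)^j = 2·4^{j+1} − 2·(-3)^{j+1}.
Hence t(m) = 2·4^m − 2·(-3)^m for every m ≥ 0, by induction.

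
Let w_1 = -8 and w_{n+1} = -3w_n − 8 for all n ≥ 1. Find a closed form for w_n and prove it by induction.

Claim: w_n = 2·(-3)^n − 2.

Base case: w_1 = -8, and 2·(-3)^1 − 2 = -6 − 2 = -8.
Assume w_k = 2·(-3)^k − 2 for some k ≥ 1.
Then w_{k+1} = -3w_k − 8 = -3·(2·(-3)^k − 2) − 8 = -6·(-3)^k + 6 − 8 = 2·(-3)^{k+1} − 2.
By induction, w_n = 2·(-3)^n − 2 for all n ≥ 1.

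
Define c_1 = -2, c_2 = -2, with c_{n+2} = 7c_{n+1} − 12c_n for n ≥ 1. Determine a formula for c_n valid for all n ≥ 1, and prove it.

Claim: c_n = 4^n − 2·3^n.

Base cases: c_1 = -2 and 4^1 − 2·3^1 = -2; c_2 = -2 and 4^2 − 2·3^2 = -2.
Assume c_j = 4^j − 2·3^j for all 1 ≤ j ≤ r, where r ≥ 2.
Then c_{r+1} = 7c_r − 12c_{r−1} = 7·(4^r − 2·3^r) − 12·(4^{r−1} − 2·3^{r−1}) = (7·4 − 12)4^{r−1} − 2·(7·3 − 12)3^{r−1} = 16·4^{r−1} − 18·3^{r−1} = 4^{r+1} − 2·3^{r+1}.
By strong induction, c_n = 4^n − 2·3^n for all n ≥ 1.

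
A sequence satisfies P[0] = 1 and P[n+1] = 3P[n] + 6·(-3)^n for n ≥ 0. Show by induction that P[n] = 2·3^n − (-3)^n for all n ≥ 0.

Base case: P[0] = 1, and 2·3^0 − (-3)^0 = 2 − 1 = 1.
Assume P[r] = 2·3^r − (-3)^r for some r ≥ 0.
Then P[r+1] = 3P[r] + 6·(-3)^r = 3·(2·3^r − (-3)^r) + 6·(-3)^r = 2·3^{r+1} − 3·(-3)^r + 6·(-3)^r = 2·3^{r+1} + 3·(-3)^r = 2·3^{r+1} − (-3)^{r+1}.
So the formula holds for r+1, and by induction P[n] = 2·3^n − (-3)^n for all n ≥ 0.

P[n] = 2·3^n − (-3)^n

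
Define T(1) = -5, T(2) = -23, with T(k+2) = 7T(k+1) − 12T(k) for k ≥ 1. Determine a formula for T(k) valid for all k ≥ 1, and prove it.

Claim: T(k) = 3^k − 2·4^k.

Base cases: T(1) = -5 and 3^1 − 2·4^1 = -5; T(2) = -23 and 3^2 − 2·4^2 = -23.
Assume T(j) = 3^j − 2·4^j for all 1 ≤ j ≤ m, where m ≥ 2.
Then T(m+1) = 7T(m) − 12T(m−1) = 7·(3^m − 2·4^m) − 12·(3^{m−1} − 2·4^{m−1}) = (7·3 − 12)3^{m−1} − 2·(7·4 − 12)4^{m−1} = 9·3^{m−1} − 32·4^{m−1} = 3^{m+1} − 2·4^{m+1}.
Hence T(k) = 3^k − 2·4^k for every k ≥ 1, by strong induction.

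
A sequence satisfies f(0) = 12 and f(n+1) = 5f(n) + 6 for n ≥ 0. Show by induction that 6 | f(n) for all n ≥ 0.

Base case: f(0) = 12 = 6·2, so 6 | f(0).
Assume 6 | f(m), so f(m) = 6t for some integer t.
Then f(m+1) = 5f(m) + 6 = 5·(6t) + 6 = 6(5t + 1), so 6 | f(m+1).
By induction, 6 | f(n) for all n ≥ 0.

6 | f(n)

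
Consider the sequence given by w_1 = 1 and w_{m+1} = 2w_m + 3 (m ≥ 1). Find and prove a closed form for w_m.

Claim: w_m = 2^{m+1} − 3.

Base case: w_1 = 1, and 2^{1+1} − 3 = 4 − 3 = 1.
Assume w_k = 2^{k+1} − 3 for some k ≥ 1.
Then w_{k+1} = 2w_k + 3 = 2·(2^{k+1} − 3) + 3 = 2^{k+2} − 6 + 3 = 2^{k+2} − 3.
Hence w_m = 2^{m+1} − 3 for every m ≥ 1, by induction.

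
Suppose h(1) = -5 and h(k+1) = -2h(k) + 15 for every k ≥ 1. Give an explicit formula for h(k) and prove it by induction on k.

Claim: h(k) = 5·(-2)^k + 5.

Base case: h(1) = -5, and 5·(-2)^1 + 5 = -10 + 5 = -5.
Assume h(r) = 5·(-2)^r + 5 for some r ≥ 1.
Then h(r+1) = -2h(r) + 15 = -2·(5·(-2)^r + 5) + 15 = -10·(-2)^r − 10 + 15 = 5·(-2)^{r+1} + 5.
Hence h(k) = 5·(-2)^k + 5 for every k ≥ 1, by induction.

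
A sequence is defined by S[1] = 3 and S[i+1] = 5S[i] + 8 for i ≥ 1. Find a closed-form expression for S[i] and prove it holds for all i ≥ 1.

Claim: S[i] = 5^i − 2.

Base case: S[1] = 3, and 5^1 − 2 = 5 − 2 = 3.
Assume S[k] = 5^k − 2 for some k ≥ 1.
Then S[k+1] = 5S[k] + 8 = 5·(5^k − 2) + 8 = 5^{k+1} − 10 + 8 = 5^{k+1} − 2.
This completes the inductive step, so S[i] = 5^i − 2 for all i ≥ 1.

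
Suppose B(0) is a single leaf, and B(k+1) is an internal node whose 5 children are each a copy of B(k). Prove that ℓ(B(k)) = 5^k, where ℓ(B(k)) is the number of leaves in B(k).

Base case: ℓ(B(0)) = 1, and 5^0 = 1.
Assume ℓ(B(m)) = 5^m.
Then ℓ(B(m+1)) = 5·ℓ(B(m)) = 5·5^m = 5^{m+1}.
So the formula holds for m+1, and by induction ℓ(B(k)) = 5^k for all k ≥ 0.

ℓ(B(k)) = 5^k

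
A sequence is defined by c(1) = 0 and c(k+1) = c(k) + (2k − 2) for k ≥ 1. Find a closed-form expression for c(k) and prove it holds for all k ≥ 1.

Claim: c(k) = k^2 − 3k + 2.

Base case: c(1) = 0, and 1^2 − 3·1 + 2 = 0.
Assume c(m) = m^2 − 3m + 2.
Then c(m+1) = c(m) + (2m − 2) = (m^2 − 3m + 2) + (2m − 2) = m^2 − m,
and (m+1)^2 − 3·(m+1) + 2 = m^2 − m.
This completes the inductive step, so c(k) = k^2 − 3k + 2 for all k ≥ 1.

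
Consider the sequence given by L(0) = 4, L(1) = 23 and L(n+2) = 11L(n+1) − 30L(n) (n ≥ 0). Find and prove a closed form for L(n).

Claim: L(n) = 3·6^n + 5^n.

Base cases: L(0) = 4 and 3·6^0 + 5^0 = 4; L(1) = 23 and 3·6^1 + 5^1 = 23.
Assume L(j) = 3·6^j + 5^j for all 0 ≤ j ≤ m, where m ≥ 1.
Then L(m+1) = 11L(m) − 30L(m−1) = 11·(3·6^m + 5^m) − 30·(3·6^{m−1} + 5^{m−1}) = 3·(11·6 − 30)6^{m−1} + (11·5 − 30)5^{m−1} = 108·6^{m−1} + 25·5^{m−1} = 3·6^{m+1} + 5^{m+1}.
So the formula holds for m+1, and by strong induction L(n) = 3·6^n + 5^n for all n ≥ 0.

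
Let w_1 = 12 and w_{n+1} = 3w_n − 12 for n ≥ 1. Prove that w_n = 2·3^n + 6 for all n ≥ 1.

Base case: w_1 = 12, and 2·3^1 + 6 = 6 + 6 = 12.
Assume w_m = 2·3^m + 6 for some m ≥ 1.
Then w_{m+1} = 3w_m − 12 = 3·(2·3^m + 6) − 12 = 6·3^m + 18 − 12 = 2·3^{m+1} + 6.
By induction, w_n = 2·3^n + 6 for all n ≥ 1.

w_n = 2·3^n + 6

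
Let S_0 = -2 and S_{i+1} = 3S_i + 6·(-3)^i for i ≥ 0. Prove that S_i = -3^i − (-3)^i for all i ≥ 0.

Base case: S_0 = -2, and -3^0 − (-3)^0 = -1 − 1 = -2.
Assume S_k = -3^k − (-3)^k for some k ≥ 0.
Then S_{k+1} = 3S_k + 6·(-3)^k = 3·(-3^k − (-3)^k) + 6·(-3)^k = -3^{k+1} − 3·(-3)^k + 6·(-3)^k = -3^{k+1} + 3·(-3)^k = -3^{k+1} − (-3)^{k+1}.
This completes the inductive step, so S_i = -3^i − (-3)^i for all i ≥ 0.

S_i = -3^i − (-3)^i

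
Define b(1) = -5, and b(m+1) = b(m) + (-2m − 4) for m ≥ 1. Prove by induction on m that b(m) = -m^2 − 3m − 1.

Base case: b(1) = -5, and -1^2 − 3·1 − 1 = -5.
Assume b(j) = -j^2 − 3j − 1.
Then b(j+1) = b(j) + (-2j − 4) = (-j^2 − 3j − 1) + (-2j − 4) = -j^2 − 5j − 5,
and -(j+1)^2 − 3·(j+1) − 1 = -j^2 − 5j − 5.
Hence b(m) = -m^2 − 3m − 1 for every m ≥ 1, by induction.

b(m) = -m^2 − 3m − 1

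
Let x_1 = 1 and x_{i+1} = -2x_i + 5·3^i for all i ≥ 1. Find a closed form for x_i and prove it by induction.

Claim: x_i = (-2)^i + 3^i.

Base case: x_1 = 1, and (-2)^1 + 3^1 = -2 + 3 = 1.
Assume x_j = (-2)^j + 3^j for some j ≥ 1.
Then x_{j+1} = -2x_j + 5·3^j = -2·((-2)^j + 3^j) + 5·3^j = (-2)^{j+1} − 2·3^j + 5·3^j = (-2)^{j+1} + 3·3^j = (-2)^{j+1} + 3^{j+1}.
So the formula holds for j+1, and by induction x_i = (-2)^i + 3^i for all i ≥ 1.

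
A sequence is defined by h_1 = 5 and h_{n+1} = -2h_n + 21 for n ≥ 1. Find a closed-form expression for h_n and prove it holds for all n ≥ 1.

Claim: h_n = (-2)^n + 7.

Base case: h_1 = 5, and (-2)^1 + 7 = -2 + 7 = 5.
Assume h_k = (-2)^k + 7 for some k ≥ 1.
Then h_{k+1} = -2h_k + 21 = -2·((-2)^k + 7) + 21 = -2·(-2)^k − 14 + 21 = (-2)^{k+1} + 7.
Hence h_n = (-2)^n + 7 for every n ≥ 1, by induction.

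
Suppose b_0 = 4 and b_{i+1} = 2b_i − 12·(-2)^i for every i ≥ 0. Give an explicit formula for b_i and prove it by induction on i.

Claim: b_i = 2^i + 3·(-2)^i.

Base case: b_0 = 4, and 2^0 + 3·(-2)^0 = 1 + 3 = 4.
Assume b_j = 2^j + 3·(-2)^j for some j ≥ 0.
Then b_{j+1} = 2b_j − 12·(-2)^j = 2·(2^j + 3·(-2)^j) − 12·(-2)^j = 2^{j+1} + 6·(-2)^j − 12·(-2)^j = 2^{j+1} − 6·(-2)^j = 2^{j+1} + 3·(-2)^{j+1}.
So the formula holds for j+1, and by induction b_i = 2^i + 3·(-2)^i for all i ≥ 0.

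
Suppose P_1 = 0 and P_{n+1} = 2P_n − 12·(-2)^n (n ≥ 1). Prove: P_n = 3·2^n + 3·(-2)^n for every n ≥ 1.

Base case: P_1 = 0, and 3·2^1 + 3·(-2)^1 = 6 − 6 = 0.
Assume P_k = 3·2^k + 3·(-2)^k for some k ≥ 1.
Then P_{k+1} = 2P_k − 12·(-2)^k = 2·(3·2^k + 3·(-2)^k) − 12·(-2)^k = 3·2^{k+1} + 6·(-2)^k − 12·(-2)^k = 3·2^{k+1} − 6·(-2)^k = 3·2^{k+1} + 3·(-2)^{k+1}.
Hence P_n = 3·2^n + 3·(-2)^n for every n ≥ 1, by induction.

P_n = 3·2^n + 3·(-2)^n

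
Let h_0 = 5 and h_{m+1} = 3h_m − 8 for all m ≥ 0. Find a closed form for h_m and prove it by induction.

Claim: h_m = 3^m + 4.

Base case: h_0 = 5, and 3^0 + 4 = 1 + 4 = 5.
Assume h_r = 3^r + 4 for some r ≥ 0.
Then h_{r+1} = 3h_r − 8 = 3·(3^r + 4) − 8 = 3^{r+1} + 12 − 8 = 3^{r+1} + 4.
So the formula holds for r+1, and by induction h_m = 3^m + 4 for all m ≥ 0.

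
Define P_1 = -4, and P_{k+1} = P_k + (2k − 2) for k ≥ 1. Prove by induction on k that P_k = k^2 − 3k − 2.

Base case: P_1 = -4, and 1^2 − 3·1 − 2 = -4.
Assume P_m = m^2 − 3m − 2.
Then P_{m+1} = P_m + (2m − 2) = (m^2 − 3m − 2) + (2m − 2) = m^2 − m − 4,
and (m+1)^2 − 3·(m+1) − 2 = m^2 − m − 4.
Hence P_k = k^2 − 3k − 2 for every k ≥ 1, by induction.

P_k = k^2 − 3k − 2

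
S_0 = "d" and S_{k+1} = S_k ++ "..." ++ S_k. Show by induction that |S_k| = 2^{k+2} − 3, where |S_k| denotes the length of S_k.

Base case: |S_0| = 1, and 2^{0+2} − 3 = 1.
Assume |S_r| = 2^{r+2} − 3.
Then |S_{r+1}| = |S_r| + 3 + |S_r| = 2|S_r| + 3 = 2(2^{r+2} − 3) + 3 = 2^{r+3} − 6 + 3 = 2^{r+3} − 3.
So the formula holds for r+1, and by induction |S_k| = 2^{k+2} − 3 for all k ≥ 0.

|S_k| = 2^{k+2} − 3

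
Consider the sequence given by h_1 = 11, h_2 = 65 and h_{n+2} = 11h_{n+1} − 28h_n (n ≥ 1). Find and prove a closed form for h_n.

Claim: h_n = 4^n + 7^n.

Base cases: h_1 = 11 and 4^1 + 7^1 = 11; h_2 = 65 and 4^2 + 7^2 = 65.
Assume h_j = 4^j + 7^j for all 1 ≤ j ≤ m, where m ≥ 2.
Then h_{m+1} = 11h_m − 28h_{m−1} = 11·(4^m + 7^m) − 28·(4^{m−1} + 7^{m−1}) = (11·4 − 28)4^{m−1} + (11·7 − 28)7^{m−1} = 16·4^{m−1} + 49·7^{m−1} = 4^{m+1} + 7^{m+1}.
Hence h_n = 4^n + 7^n for every n ≥ 1, by strong induction.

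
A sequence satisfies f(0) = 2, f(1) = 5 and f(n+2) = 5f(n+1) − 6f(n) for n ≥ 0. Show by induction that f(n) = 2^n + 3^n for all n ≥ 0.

Base cases: f(0) = 2 and 2^0 + 3^0 = 2; f(1) = 5 and 2^1 + 3^1 = 5.
Assume f(j) = 2^j + 3^j for all 0 ≤ j ≤ k, where k ≥ 1.
Then f(k+1) = 5f(k) − 6f(k−1) = 5·(2^k + 3^k) − 6·(2^{k−1} + 3^{k−1}) = (5·2 − 6)2^{k−1} + (5·3 − 6)3^{k−1} = 4·2^{k−1} + 9·3^{k−1} = 2^{k+1} + 3^{k+1}.
This completes the inductive step, so f(n) = 2^n + 3^n for all n ≥ 0.

f(n) = 2^n + 3^n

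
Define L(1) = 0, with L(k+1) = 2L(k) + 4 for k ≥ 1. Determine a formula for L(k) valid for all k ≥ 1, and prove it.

Claim: L(k) = 2^{k+1} − 4.

Base case: L(1) = 0, and 2^{1+1} − 4 = 4 − 4 = 0.
Assume L(m) = 2^{m+1} − 4 for some m ≥ 1.
Then L(m+1) = 2L(m) + 4 = 2·(2^{m+1} − 4) + 4 = 2^{m+2} − 8 + 4 = 2^{m+2} − 4.
Hence L(k) = 2^{k+1} − 4 for every k ≥ 1, by induction.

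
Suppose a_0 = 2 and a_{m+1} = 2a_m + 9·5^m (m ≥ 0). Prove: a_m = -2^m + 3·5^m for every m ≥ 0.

Base case: a_0 = 2, and -2^0 + 3·5^0 = -1 + 3 = 2.
Assume a_k = -2^k + 3·5^k for some k ≥ 0.
Then a_{k+1} = 2a_k + 9·5^k = 2·(-2^k + 3·5^k) + 9·5^k = -2^{k+1} + 6·5^k + 9·5^k = -2^{k+1} + 15·5^k = -2^{k+1} + 3·5^{k+1}.
Hence a_m = -2^m + 3·5^m for every m ≥ 0, by induction.

a_m = -2^m + 3·5^m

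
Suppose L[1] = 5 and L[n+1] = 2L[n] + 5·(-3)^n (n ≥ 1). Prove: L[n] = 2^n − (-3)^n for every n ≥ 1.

Base case: L[1] = 5, and 2^1 − (-3)^1 = 2 + 3 = 5.
Assume L[k] = 2^k − (-3)^k for some k ≥ 1.
Then L[k+1] = 2L[k] + 5·(-3)^k = 2·(2^k − (-3)^k) + 5·(-3)^k = 2^{k+1} − 2·(-3)^k + 5·(-3)^k = 2^{k+1} + 3·(-3)^k = 2^{k+1} − (-3)^{k+1}.
Hence L[n] = 2^n − (-3)^n for every n ≥ 1, by induction.

L[n] = 2^n − (-3)^n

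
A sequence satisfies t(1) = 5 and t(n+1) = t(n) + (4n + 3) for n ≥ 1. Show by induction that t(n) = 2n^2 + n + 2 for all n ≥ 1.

Base case: t(1) = 5, and 2·1^2 + 1 + 2 = 5.
Assume t(m) = 2m^2 + m + 2.
Then t(m+1) = t(m) + (4m + 3) = (2m^2 + m + 2) + (4m + 3) = 2m^2 + 5m + 5,
and 2·(m+1)^2 + (m+1) + 2 = 2m^2 + 5m + 5.
Hence t(n) = 2n^2 + n + 2 for every n ≥ 1, by induction.

t(n) = 2n^2 + n + 2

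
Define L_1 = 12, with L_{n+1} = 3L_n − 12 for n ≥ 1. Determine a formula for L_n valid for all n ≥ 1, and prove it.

Claim: L_n = 2·3^n + 6.

Base case: L_1 = 12, and 2·3^1 + 6 = 6 + 6 = 12.
Assume L_r = 2·3^r + 6 for some r ≥ 1.
Then L_{r+1} = 3L_r − 12 = 3·(2·3^r + 6) − 12 = 6·3^r + 18 − 12 = 2·3^{r+1} + 6.
By induction, L_n = 2·3^n + 6 for all n ≥ 1.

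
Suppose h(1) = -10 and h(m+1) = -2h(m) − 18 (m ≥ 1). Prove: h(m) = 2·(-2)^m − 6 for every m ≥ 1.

Base case: h(1) = -10, and 2·(-2)^1 − 6 = -4 − 6 = -10.
Assume h(j) = 2·(-2)^j − 6 for some j ≥ 1.
Then h(j+1) = -2h(j) − 18 = -2·(2·(-2)^j − 6) − 18 = -4·(-2)^j + 12 − 18 = 2·(-2)^{j+1} − 6.
Hence h(m) = 2·(-2)^m − 6 for every m ≥ 1, by induction.

h(m) = 2·(-2)^m − 6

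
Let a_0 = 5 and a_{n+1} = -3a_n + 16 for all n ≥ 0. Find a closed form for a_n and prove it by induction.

Claim: a_n = (-3)^n + 4.

Base case: a_0 = 5, and (-3)^0 + 4 = 1 + 4 = 5.
Assume a_j = (-3)^j + 4 for some j ≥ 0.
Then a_{j+1} = -3a_j + 16 = -3·((-3)^j + 4) + 16 = -3·(-3)^j − 12 + 16 = (-3)^{j+1} + 4.
By induction, a_n = (-3)^n + 4 for all n ≥ 0.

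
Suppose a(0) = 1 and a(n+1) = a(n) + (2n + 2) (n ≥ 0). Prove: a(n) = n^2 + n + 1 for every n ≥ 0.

Base case: a(0) = 1, and 0^2 + 0 + 1 = 1.
Assume a(m) = m^2 + m + 1.
Then a(m+1) = a(m) + (2m + 2) = (m^2 + m + 1) + (2m + 2) = m^2 + 3m + 3,
and (m+1)^2 + (m+1) + 1 = m^2 + 3m + 3.
By induction, a(n) = n^2 + n + 1 for all n ≥ 0.

a(n) = n^2 + n + 1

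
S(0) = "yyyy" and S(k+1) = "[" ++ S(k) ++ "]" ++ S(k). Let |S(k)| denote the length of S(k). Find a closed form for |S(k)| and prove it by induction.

Claim: |S(k)| = 6·2^k − 2.

Base case: |S(0)| = 4, and 6·2^0 − 2 = 4.
Assume |S(j)| = 6·2^j − 2.
Then |S(j+1)| = 1 + |S(j)| + 1 + |S(j)| = 2|S(j)| + 2 = 2(6·2^j − 2) + 2 = 6·2^{j+1} − 4 + 2 = 6·2^{j+1} − 2.
Hence |S(k)| = 6·2^k − 2 for every k ≥ 0, by induction.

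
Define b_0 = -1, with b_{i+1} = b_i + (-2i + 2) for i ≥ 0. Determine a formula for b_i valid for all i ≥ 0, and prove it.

Claim: b_i = -i^2 + 3i − 1.

Base case: b_0 = -1, and -0^2 + 3·0 − 1 = -1.
Assume b_k = -k^2 + 3k − 1.
Then b_{k+1} = b_k + (-2k + 2) = (-k^2 + 3k − 1) + (-2k + 2) = -k^2 + k + 1,
and -(k+1)^2 + 3·(k+1) − 1 = -k^2 + k + 1.
Hence b_i = -i^2 + 3i − 1 for every i ≥ 0, by induction.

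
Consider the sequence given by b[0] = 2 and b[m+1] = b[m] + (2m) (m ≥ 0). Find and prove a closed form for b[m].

Claim: b[m] = m^2 − m + 2.

Base case: b[0] = 2, and 0^2 − 0 + 2 = 2.
Assume b[j] = j^2 − j + 2.
Then b[j+1] = b[j] + (2j) = (j^2 − j + 2) + (2j) = j^2 + j + 2,
and (j+1)^2 − (j+1) + 2 = j^2 + j + 2.
Hence b[m] = m^2 − m + 2 for every m ≥ 0, by induction.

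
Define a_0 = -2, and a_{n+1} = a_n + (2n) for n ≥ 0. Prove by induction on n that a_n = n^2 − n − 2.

Base case: a_0 = -2, and 0^2 − 0 − 2 = -2.
Assume a_j = j^2 − j − 2.
Then a_{j+1} = a_j + (2j) = (j^2 − j − 2) + (2j) = j^2 + j − 2,
and (j+1)^2 − (j+1) − 2 = j^2 + j − 2.
Hence a_n = n^2 − n − 2 for every n ≥ 0, by induction.

a_n = n^2 − n − 2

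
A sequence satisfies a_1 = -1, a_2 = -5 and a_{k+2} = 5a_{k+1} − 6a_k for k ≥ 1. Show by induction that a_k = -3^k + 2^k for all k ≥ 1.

Base cases: a_1 = -1 and -3^1 + 2^1 = -1; a_2 = -5 and -3^2 + 2^2 = -5.
Assume a_i = -3^i + 2^i for all 1 ≤ i ≤ j, where j ≥ 2.
Then a_{j+1} = 5a_j − 6a_{j−1} = 5·(-3^j + 2^j) − 6·(-3^{j−1} + 2^{j−1}) = -(5·3 − 6)3^{j−1} + (5·2 − 6)2^{j−1} = -9·3^{j−1} + 4·2^{j−1} = -3^{j+1} + 2^{j+1}.
This completes the inductive step, so a_k = -3^k + 2^k for all k ≥ 1.

a_k = -3^k + 2^k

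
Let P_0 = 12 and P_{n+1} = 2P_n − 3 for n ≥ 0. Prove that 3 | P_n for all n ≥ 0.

Base case: P_0 = 12 = 3·4, so 3 | P_0.
Assume 3 | P_k, so P_k = 3t for some integer t.
Then P_{k+1} = 2P_k − 3 = 2·(3t) − 3 = 3(2t − 1), so 3 | P_{k+1}.
By induction, 3 | P_n for all n ≥ 0.

3 | P_n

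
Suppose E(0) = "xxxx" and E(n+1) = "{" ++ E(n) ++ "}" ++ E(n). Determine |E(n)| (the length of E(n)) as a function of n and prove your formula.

Claim: |E(n)| = 6·2^n − 2.

Base case: |E(0)| = 4, and 6·2^0 − 2 = 4.
Assume |E(k)| = 6·2^k − 2.
Then |E(k+1)| = 1 + |E(k)| + 1 + |E(k)| = 2|E(k)| + 2 = 2(6·2^k − 2) + 2 = 6·2^{k+1} − 4 + 2 = 6·2^{k+1} − 2.
This completes the inductive step, so |E(n)| = 6·2^n − 2 for all n ≥ 0.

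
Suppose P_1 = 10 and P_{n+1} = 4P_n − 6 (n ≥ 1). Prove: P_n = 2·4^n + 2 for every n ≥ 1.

Base case: P_1 = 10, and 2·4^1 + 2 = 8 + 2 = 10.
Assume P_j = 2·4^j + 2 for some j ≥ 1.
Then P_{j+1} = 4P_j − 6 = 4·(2·4^j + 2) − 6 = 8·4^j + 8 − 6 = 2·4^{j+1} + 2.
This completes the inductive step, so P_n = 2·4^n + 2 for all n ≥ 1.

P_n = 2·4^n + 2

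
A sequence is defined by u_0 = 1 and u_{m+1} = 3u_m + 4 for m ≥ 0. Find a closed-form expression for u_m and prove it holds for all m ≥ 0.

Claim: u_m = 3^{m+1} − 2.

Base case: u_0 = 1, and 3^{0+1} − 2 = 3 − 2 = 1.
Assume u_k = 3^{k+1} − 2 for some k ≥ 0.
Then u_{k+1} = 3u_k + 4 = 3·(3^{k+1} − 2) + 4 = 3^{k+2} − 6 + 4 = 3^{k+2} − 2.
By induction, u_m = 3^{m+1} − 2 for all m ≥ 0.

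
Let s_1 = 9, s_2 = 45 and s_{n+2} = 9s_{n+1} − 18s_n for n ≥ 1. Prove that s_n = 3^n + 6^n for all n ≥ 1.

Base cases: s_1 = 9 and 3^1 + 6^1 = 9; s_2 = 45 and 3^2 + 6^2 = 45.
Assume s_i = 3^i + 6^i for all 1 ≤ i ≤ j, where j ≥ 2.
Then s_{j+1} = 9s_j − 18s_{j−1} = 9·(3^j + 6^j) − 18·(3^{j−1} + 6^{j−1}) = (9·3 − 18)3^{j−1} + (9·6 − 18)6^{j−1} = 9·3^{j−1} + 36·6^{j−1} = 3^{j+1} + 6^{j+1}.
So the formula holds for j+1, and by strong induction s_n = 3^n + 6^n for all n ≥ 1.

s_n = 3^n + 6^n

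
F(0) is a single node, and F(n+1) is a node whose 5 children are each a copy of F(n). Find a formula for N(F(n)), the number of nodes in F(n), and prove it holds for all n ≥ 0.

Claim: N(F(n)) = (5^{n+1} − 1)/4.

Base case: N(F(0)) = 1, and (5^{0+1} − 1)/4 = 1.
Assume N(F(m)) = (5^{m+1} − 1)/4.
Then N(F(m+1)) = 1 + 5N(F(m)) = 1 + 5·(5^{m+1} − 1)/4 = 1 + (5^{m+2} − 5)/4 = (4 + 5^{m+2} − 5)/4 = (5^{m+2} − 1)/4.
So the formula holds for m+1, and by induction N(F(n)) = (5^{n+1} − 1)/4 for all n ≥ 0.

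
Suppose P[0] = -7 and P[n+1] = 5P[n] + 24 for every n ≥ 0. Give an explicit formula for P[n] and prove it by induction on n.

Claim: P[n] = -5^n − 6.

Base case: P[0] = -7, and -5^0 − 6 = -1 − 6 = -7.
Assume P[j] = -5^j − 6 for some j ≥ 0.
Then P[j+1] = 5P[j] + 24 = 5·(-5^j − 6) + 24 = -5^{j+1} − 30 + 24 = -5^{j+1} − 6.
This completes the inductive step, so P[n] = -5^n − 6 for all n ≥ 0.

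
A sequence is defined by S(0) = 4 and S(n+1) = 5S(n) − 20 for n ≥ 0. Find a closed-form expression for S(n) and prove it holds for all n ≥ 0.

Claim: S(n) = -5^n + 5.

Base case: S(0) = 4, and -5^0 + 5 = -1 + 5 = 4.
Assume S(m) = -5^m + 5 for some m ≥ 0.
Then S(m+1) = 5S(m) − 20 = 5·(-5^m + 5) − 20 = -5^{m+1} + 25 − 20 = -5^{m+1} + 5.
By induction, S(n) = -5^n + 5 for all n ≥ 0.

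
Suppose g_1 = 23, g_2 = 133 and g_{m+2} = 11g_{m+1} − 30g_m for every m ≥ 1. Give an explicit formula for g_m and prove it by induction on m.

Claim: g_m = 3·6^m + 5^m.

Base cases: g_1 = 23 and 3·6^1 + 5^1 = 23; g_2 = 133 and 3·6^2 + 5^2 = 133.
Assume g_i = 3·6^i + 5^i for all 1 ≤ i ≤ j, where j ≥ 2.
Then g_{j+1} = 11g_j − 30g_{j−1} = 11·(3·6^j + 5^j) − 30·(3·6^{j−1} + 5^{j−1}) = 3·(11·6 − 30)6^{j−1} + (11·5 − 30)5^{j−1} = 108·6^{j−1} + 25·5^{j−1} = 3·6^{j+1} + 5^{j+1}.
This completes the inductive step, so g_m = 3·6^m + 5^m for all m ≥ 1.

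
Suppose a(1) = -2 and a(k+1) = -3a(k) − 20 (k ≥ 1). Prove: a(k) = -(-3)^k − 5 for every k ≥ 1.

Base case: a(1) = -2, and -(-3)^1 − 5 = 3 − 5 = -2.
Assume a(j) = -(-3)^j − 5 for some j ≥ 1.
Then a(j+1) = -3a(j) − 20 = -3·(-(-3)^j − 5) − 20 = 3·(-3)^j + 15 − 20 = -(-3)^{j+1} − 5.
By induction, a(k) = -(-3)^k − 5 for all k ≥ 1.

a(k) = -(-3)^k − 5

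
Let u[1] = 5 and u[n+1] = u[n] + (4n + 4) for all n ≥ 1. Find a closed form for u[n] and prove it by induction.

Claim: u[n] = 2n^2 + 2n + 1.

Base case: u[1] = 5, and 2·1^2 + 2·1 + 1 = 5.
Assume u[r] = 2r^2 + 2r + 1.
Then u[r+1] = u[r] + (4r + 4) = (2r^2 + 2r + 1) + (4r + 4) = 2r^2 + 6r + 5,
and 2·(r+1)^2 + 2·(r+1) + 1 = 2r^2 + 6r + 5.
Hence u[n] = 2n^2 + 2n + 1 for every n ≥ 1, by induction.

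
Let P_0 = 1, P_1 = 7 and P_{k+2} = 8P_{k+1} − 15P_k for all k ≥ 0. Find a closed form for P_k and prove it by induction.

Claim: P_k = -3^k + 2·5^k.

Base cases: P_0 = 1 and -3^0 + 2·5^0 = 1; P_1 = 7 and -3^1 + 2·5^1 = 7.
Assume P_i = -3^i + 2·5^i for all 0 ≤ i ≤ j, where j ≥ 1.
Then P_{j+1} = 8P_j − 15P_{j−1} = 8·(-3^j + 2·5^j) − 15·(-3^{j−1} + 2·5^{j−1}) = -(8·3 − 15)3^{j−1} + 2·(8·5 − 15)5^{j−1} = -9·3^{j−1} + 50·5^{j−1} = -3^{j+1} + 2·5^{j+1}.
So the formula holds for j+1, and by strong induction P_k = -3^k + 2·5^k for all k ≥ 0.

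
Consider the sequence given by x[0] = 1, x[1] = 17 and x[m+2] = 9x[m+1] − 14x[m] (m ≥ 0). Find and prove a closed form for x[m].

Claim: x[m] = 3·7^m − 2·2^m.

Base cases: x[0] = 1 and 3·7^0 − 2·2^0 = 1; x[1] = 17 and 3·7^1 − 2·2^1 = 17.
Assume x[j] = 3·7^j − 2·2^j for all 0 ≤ j ≤ k, where k ≥ 1.
Then x[k+1] = 9x[k] − 14x[k−1] = 9·(3·7^k − 2·2^k) − 14·(3·7^{k−1} − 2·2^{k−1}) = 3·(9·7 − 14)7^{k−1} − 2·(9·2 − 14)2^{k−1} = 147·7^{k−1} − 8·2^{k−1} = 3·7^{k+1} − 2·2^{k+1}.
By strong induction, x[m] = 3·7^m − 2·2^m for all m ≥ 0.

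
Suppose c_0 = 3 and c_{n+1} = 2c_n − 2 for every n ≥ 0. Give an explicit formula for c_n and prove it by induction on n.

Claim: c_n = 2^n + 2.

Base case: c_0 = 3, and 2^0 + 2 = 1 + 2 = 3.
Assume c_r = 2^r + 2 for some r ≥ 0.
Then c_{r+1} = 2c_r − 2 = 2·(2^r + 2) − 2 = 2^{r+1} + 4 − 2 = 2^{r+1} + 2.
So the formula holds for r+1, and by induction c_n = 2^n + 2 for all n ≥ 0.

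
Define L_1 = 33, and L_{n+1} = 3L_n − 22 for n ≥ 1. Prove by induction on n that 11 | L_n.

Base case: L_1 = 33 = 11·3, so 11 | L_1.
Assume 11 | L_j, so L_j = 11t for some integer t.
Then L_{j+1} = 3L_j − 22 = 3·(11t) − 22 = 11(3t − 2), so 11 | L_{j+1}.
By induction, 11 | L_n for all n ≥ 1.

11 | L_n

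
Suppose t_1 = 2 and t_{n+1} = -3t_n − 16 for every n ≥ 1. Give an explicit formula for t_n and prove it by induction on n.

Claim: t_n = -2·(-3)^n − 4.

Base case: t_1 = 2, and -2·(-3)^1 − 4 = 6 − 4 = 2.
Assume t_m = -2·(-3)^m − 4 for some m ≥ 1.
Then t_{m+1} = -3t_m − 16 = -3·(-2·(-3)^m − 4) − 16 = 6·(-3)^m + 12 − 16 = -2·(-3)^{m+1} − 4.
So the formula holds for m+1, and by induction t_n = -2·(-3)^n − 4 for all n ≥ 1.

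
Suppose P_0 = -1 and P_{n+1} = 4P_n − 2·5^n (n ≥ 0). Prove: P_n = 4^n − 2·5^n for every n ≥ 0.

Base case: P_0 = -1, and 4^0 − 2·5^0 = 1 − 2 = -1.
Assume P_j = 4^j − 2·5^j for some j ≥ 0.
Then P_{j+1} = 4P_j − 2·5^j = 4·(4^j − 2·5^j) − 2·5^j = 4^{j+1} − 8·5^j − 2·5^j = 4^{j+1} − 10·5^j = 4^{j+1} − 2·5^{j+1}.
By induction, P_n = 4^n − 2·5^n for all n ≥ 0.

P_n = 4^n − 2·5^n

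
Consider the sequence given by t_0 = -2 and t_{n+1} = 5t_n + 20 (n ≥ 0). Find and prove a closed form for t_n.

Claim: t_n = 3·5^n − 5.

Base case: t_0 = -2, and 3·5^0 − 5 = 3 − 5 = -2.
Assume t_r = 3·5^r − 5 for some r ≥ 0.
Then t_{r+1} = 5t_r + 20 = 5·(3·5^r − 5) + 20 = 15·5^r − 25 + 20 = 3·5^{r+1} − 5.
By induction, t_n = 3·5^n − 5 for all n ≥ 0.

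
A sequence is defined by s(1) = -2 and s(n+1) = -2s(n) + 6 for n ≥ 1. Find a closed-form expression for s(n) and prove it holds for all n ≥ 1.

Claim: s(n) = 2·(-2)^n + 2.

Base case: s(1) = -2, and 2·(-2)^1 + 2 = -4 + 2 = -2.
Assume s(k) = 2·(-2)^k + 2 for some k ≥ 1.
Then s(k+1) = -2s(k) + 6 = -2·(2·(-2)^k + 2) + 6 = -4·(-2)^k − 4 + 6 = 2·(-2)^{k+1} + 2.
By induction, s(n) = 2·(-2)^n + 2 for all n ≥ 1.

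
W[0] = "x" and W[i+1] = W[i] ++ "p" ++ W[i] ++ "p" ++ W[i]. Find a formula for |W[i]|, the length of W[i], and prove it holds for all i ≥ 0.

Claim: |W[i]| = 2·3^i − 1.

Base case: |W[0]| = 1, and 2·3^0 − 1 = 1.
Assume |W[m]| = 2·3^m − 1.
Then |W[m+1]| = 3|W[m]| + 2 = 3(2·3^m − 1) + 2 = 2·3^{m+1} − 3 + 2 = 2·3^{m+1} − 1.
This completes the inductive step, so |W[i]| = 2·3^i − 1 for all i ≥ 0.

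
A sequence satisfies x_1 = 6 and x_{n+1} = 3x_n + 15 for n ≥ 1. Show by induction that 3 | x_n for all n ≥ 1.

Base case: x_1 = 6 = 3·2, so 3 | x_1.
Assume 3 | x_j, so x_j = 3t for some integer t.
Then x_{j+1} = 3x_j + 15 = 3·(3t) + 15 = 3(3t + 5), so 3 | x_{j+1}.
So the property holds for j+1, and by induction 3 | x_n for all n ≥ 1.

3 | x_n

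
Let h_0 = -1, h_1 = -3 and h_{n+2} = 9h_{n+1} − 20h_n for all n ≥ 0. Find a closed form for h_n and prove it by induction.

Claim: h_n = 5^n − 2·4^n.

Base cases: h_0 = -1 and 5^0 − 2·4^0 = -1; h_1 = -3 and 5^1 − 2·4^1 = -3.
Assume h_j = 5^j − 2·4^j for all 0 ≤ j ≤ m, where m ≥ 1.
Then h_{m+1} = 9h_m − 20h_{m−1} = 9·(5^m − 2·4^m) − 20·(5^{m−1} − 2·4^{m−1}) = (9·5 − 20)5^{m−1} − 2·(9·4 − 20)4^{m−1} = 25·5^{m−1} − 32·4^{m−1} = 5^{m+1} − 2·4^{m+1}.
Hence h_n = 5^n − 2·4^n for every n ≥ 0, by strong induction.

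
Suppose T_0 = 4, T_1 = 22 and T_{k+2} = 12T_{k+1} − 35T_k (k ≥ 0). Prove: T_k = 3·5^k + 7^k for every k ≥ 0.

Base cases: T_0 = 4 and 3·5^0 + 7^0 = 4; T_1 = 22 and 3·5^1 + 7^1 = 22.
Assume T_i = 3·5^i + 7^i for all 0 ≤ i ≤ j, where j ≥ 1.
Then T_{j+1} = 12T_j − 35T_{j−1} = 12·(3·5^j + 7^j) − 35·(3·5^{j−1} + 7^{j−1}) = 3·(12·5 − 35)5^{j−1} + (12·7 − 35)7^{j−1} = 75·5^{j−1} + 49·7^{j−1} = 3·5^{j+1} + 7^{j+1}.
This completes the inductive step, so T_k = 3·5^k + 7^k for all k ≥ 0.

T_k = 3·5^k + 7^k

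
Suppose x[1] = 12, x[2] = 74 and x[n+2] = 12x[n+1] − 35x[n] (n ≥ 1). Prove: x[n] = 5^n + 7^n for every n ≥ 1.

Base cases: x[1] = 12 and 5^1 + 7^1 = 12; x[2] = 74 and 5^2 + 7^2 = 74.
Assume x[i] = 5^i + 7^i for all 1 ≤ i ≤ j, where j ≥ 2.
Then x[j+1] = 12x[j] − 35x[j−1] = 12·(5^j + 7^j) − 35·(5^{j−1} + 7^{j−1}) = (12·5 − 35)5^{j−1} + (12·7 − 35)7^{j−1} = 25·5^{j−1} + 49·7^{j−1} = 5^{j+1} + 7^{j+1}.
This completes the inductive step, so x[n] = 5^n + 7^n for all n ≥ 1.

x[n] = 5^n + 7^n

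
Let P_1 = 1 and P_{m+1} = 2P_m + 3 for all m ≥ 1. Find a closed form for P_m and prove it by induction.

Claim: P_m = 2^{m+1} − 3.

Base case: P_1 = 1, and 2^{1+1} − 3 = 4 − 3 = 1.
Assume P_r = 2^{r+1} − 3 for some r ≥ 1.
Then P_{r+1} = 2P_r + 3 = 2·(2^{r+1} − 3) + 3 = 2^{r+2} − 6 + 3 = 2^{r+2} − 3.
Hence P_m = 2^{m+1} − 3 for every m ≥ 1, by induction.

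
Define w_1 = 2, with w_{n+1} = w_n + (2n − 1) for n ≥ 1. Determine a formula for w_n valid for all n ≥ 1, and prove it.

Claim: w_n = n^2 − 2n + 3.

Base case: w_1 = 2, and 1^2 − 2·1 + 3 = 2.
Assume w_j = j^2 − 2j + 3.
Then w_{j+1} = w_j + (2j − 1) = (j^2 − 2j + 3) + (2j − 1) = j^2 + 2,
and (j+1)^2 − 2·(j+1) + 3 = j^2 + 2.
This completes the inductive step, so w_n = n^2 − 2n + 3 for all n ≥ 1.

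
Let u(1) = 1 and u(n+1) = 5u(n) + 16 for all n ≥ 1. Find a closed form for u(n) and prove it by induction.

Claim: u(n) = 5^n − 4.

Base case: u(1) = 1, and 5^1 − 4 = 5 − 4 = 1.
Assume u(k) = 5^k − 4 for some k ≥ 1.
Then u(k+1) = 5u(k) + 16 = 5·(5^k − 4) + 16 = 5^{k+1} − 20 + 16 = 5^{k+1} − 4.
Hence u(n) = 5^n − 4 for every n ≥ 1, by induction.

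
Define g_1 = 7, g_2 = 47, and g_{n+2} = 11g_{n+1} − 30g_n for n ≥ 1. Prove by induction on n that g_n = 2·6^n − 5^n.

Base cases: g_1 = 7 and 2·6^1 − 5^1 = 7; g_2 = 47 and 2·6^2 − 5^2 = 47.
Assume g_i = 2·6^i − 5^i for all 1 ≤ i ≤ j, where j ≥ 2.
Then g_{j+1} = 11g_j − 30g_{j−1} = 11·(2·6^j − 5^j) − 30·(2·6^{j−1} − 5^{j−1}) = 2·(11·6 − 30)6^{j−1} − (11·5 − 30)5^{j−1} = 72·6^{j−1} − 25·5^{j−1} = 2·6^{j+1} − 5^{j+1}.
Hence g_n = 2·6^n − 5^n for every n ≥ 1, by strong induction.

g_n = 2·6^n − 5^n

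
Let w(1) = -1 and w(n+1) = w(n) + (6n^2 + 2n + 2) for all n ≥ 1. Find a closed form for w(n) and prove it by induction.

Claim: w(n) = 2n^3 − 2n^2 + 2n − 3.

Base case: w(1) = -1, and 2·1^3 − 2·1^2 + 2·1 − 3 = -1.
Assume w(j) = 2j^3 − 2j^2 + 2j − 3.
Then w(j+1) = w(j) + (6j^2 + 2j + 2) = (2j^3 − 2j^2 + 2j − 3) + (6j^2 + 2j + 2) = 2j^3 + 4j^2 + 4j − 1,
and 2·(j+1)^3 − 2·(j+1)^2 + 2·(j+1) − 3 = 2j^3 + 4j^2 + 4j − 1.
Hence w(n) = 2n^3 − 2n^2 + 2n − 3 for every n ≥ 1, by induction.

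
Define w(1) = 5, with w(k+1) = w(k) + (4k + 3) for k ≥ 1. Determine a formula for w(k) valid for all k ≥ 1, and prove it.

Claim: w(k) = 2k^2 + k + 2.

Base case: w(1) = 5, and 2·1^2 + 1 + 2 = 5.
Assume w(j) = 2j^2 + j + 2.
Then w(j+1) = w(j) + (4j + 3) = (2j^2 + j + 2) + (4j + 3) = 2j^2 + 5j + 5,
and 2·(j+1)^2 + (j+1) + 2 = 2j^2 + 5j + 5.
Hence w(k) = 2k^2 + k + 2 for every k ≥ 1, by induction.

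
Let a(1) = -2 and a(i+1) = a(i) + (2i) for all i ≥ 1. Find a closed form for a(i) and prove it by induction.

Claim: a(i) = i^2 − i − 2.

Base case: a(1) = -2, and 1^2 − 1 − 2 = -2.
Assume a(r) = r^2 − r − 2.
Then a(r+1) = a(r) + (2r) = (r^2 − r − 2) + (2r) = r^2 + r − 2,
and (r+1)^2 − (r+1) − 2 = r^2 + r − 2.
This completes the inductive step, so a(i) = i^2 − i − 2 for all i ≥ 1.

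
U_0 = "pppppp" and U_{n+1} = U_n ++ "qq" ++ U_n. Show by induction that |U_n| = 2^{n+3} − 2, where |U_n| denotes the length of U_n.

Base case: |U_0| = 6, and 2^{0+3} − 2 = 6.
Assume |U_m| = 2^{m+3} − 2.
Then |U_{m+1}| = |U_m| + 2 + |U_m| = 2|U_m| + 2 = 2(2^{m+3} − 2) + 2 = 2^{m+1+3} − 4 + 2 = 2^{m+1+3} − 2.
So the formula holds for m+1, and by induction |U_n| = 2^{n+3} − 2 for all n ≥ 0.

|U_n| = 2^{n+3} − 2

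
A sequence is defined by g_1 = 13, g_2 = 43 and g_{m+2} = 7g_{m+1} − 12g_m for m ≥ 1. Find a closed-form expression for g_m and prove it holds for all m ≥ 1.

Claim: g_m = 3·3^m + 4^m.

Base cases: g_1 = 13 and 3·3^1 + 4^1 = 13; g_2 = 43 and 3·3^2 + 4^2 = 43.
Assume g_i = 3·3^i + 4^i for all 1 ≤ i ≤ j, where j ≥ 2.
Then g_{j+1} = 7g_j − 12g_{j−1} = 7·(3·3^j + 4^j) − 12·(3·3^{j−1} + 4^{j−1}) = 3·(7·3 − 12)3^{j−1} + (7·4 − 12)4^{j−1} = 27·3^{j−1} + 16·4^{j−1} = 3·3^{j+1} + 4^{j+1}.
Hence g_m = 3·3^m + 4^m for every m ≥ 1, by strong induction.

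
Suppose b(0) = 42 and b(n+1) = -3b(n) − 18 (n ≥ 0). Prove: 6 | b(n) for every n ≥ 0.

Base case: b(0) = 42 = 6·7, so 6 | b(0).
Assume 6 | b(m), so b(m) = 6t for some integer t.
Then b(m+1) = -3b(m) − 18 = -3·(6t) − 18 = 6(-3t − 3), so 6 | b(m+1).
This completes the inductive step, so 6 | b(n) for all n ≥ 0.

6 | b(n)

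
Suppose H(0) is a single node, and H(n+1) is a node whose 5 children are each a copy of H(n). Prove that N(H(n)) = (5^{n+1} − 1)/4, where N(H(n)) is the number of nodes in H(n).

Base case: N(H(0)) = 1, and (5^{0+1} − 1)/4 = 1.
Assume N(H(r)) = (5^{r+1} − 1)/4.
Then N(H(r+1)) = 1 + 5N(H(r)) = 1 + 5·(5^{r+1} − 1)/4 = 1 + (5^{r+2} − 5)/4 = (4 + 5^{r+2} − 5)/4 = (5^{r+2} − 1)/4.
By induction, N(H(n)) = (5^{n+1} − 1)/4 for all n ≥ 0.

N(H(n)) = (5^{n+1} − 1)/4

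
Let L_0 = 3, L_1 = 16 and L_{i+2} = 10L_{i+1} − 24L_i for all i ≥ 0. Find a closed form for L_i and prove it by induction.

Claim: L_i = 4^i + 2·6^i.

Base cases: L_0 = 3 and 4^0 + 2·6^0 = 3; L_1 = 16 and 4^1 + 2·6^1 = 16.
Assume L_j = 4^j + 2·6^j for all 0 ≤ j ≤ m, where m ≥ 1.
Then L_{m+1} = 10L_m − 24L_{m−1} = 10·(4^m + 2·6^m) − 24·(4^{m−1} + 2·6^{m−1}) = (10·4 − 24)4^{m−1} + 2·(10·6 − 24)6^{m−1} = 16·4^{m−1} + 72·6^{m−1} = 4^{m+1} + 2·6^{m+1}.
This completes the inductive step, so L_i = 4^i + 2·6^i for all i ≥ 0.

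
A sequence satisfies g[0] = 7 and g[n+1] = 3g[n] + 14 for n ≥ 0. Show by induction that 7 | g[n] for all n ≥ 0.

Base case: g[0] = 7 = 7·1, so 7 | g[0].
Assume 7 | g[r], so g[r] = 7t for some integer t.
Then g[r+1] = 3g[r] + 14 = 3·(7t) + 14 = 7(3t + 2), so 7 | g[r+1].
This completes the inductive step, so 7 | g[n] for all n ≥ 0.

7 | g[n]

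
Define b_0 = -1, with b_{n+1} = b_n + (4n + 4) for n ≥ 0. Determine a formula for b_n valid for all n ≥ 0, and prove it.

Claim: b_n = 2n^2 + 2n − 1.

Base case: b_0 = -1, and 2·0^2 + 2·0 − 1 = -1.
Assume b_m = 2m^2 + 2m − 1.
Then b_{m+1} = b_m + (4m + 4) = (2m^2 + 2m − 1) + (4m + 4) = 2m^2 + 6m + 3,
and 2·(m+1)^2 + 2·(m+1) − 1 = 2m^2 + 6m + 3.
Hence b_n = 2n^2 + 2n − 1 for every n ≥ 0, by induction.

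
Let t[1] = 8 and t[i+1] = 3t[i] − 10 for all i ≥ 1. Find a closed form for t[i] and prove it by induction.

Claim: t[i] = 3^i + 5.

Base case: t[1] = 8, and 3^1 + 5 = 3 + 5 = 8.
Assume t[j] = 3^j + 5 for some j ≥ 1.
Then t[j+1] = 3t[j] − 10 = 3·(3^j + 5) − 10 = 3^{j+1} + 15 − 10 = 3^{j+1} + 5.
By induction, t[i] = 3^i + 5 for all i ≥ 1.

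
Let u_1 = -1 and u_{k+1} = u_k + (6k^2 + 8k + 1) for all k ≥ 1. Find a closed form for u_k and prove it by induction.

Claim: u_k = 2k^3 + k^2 − 2k − 2.

Base case: u_1 = -1, and 2·1^3 + 1^2 − 2·1 − 2 = -1.
Assume u_r = 2r^3 + r^2 − 2r − 2.
Then u_{r+1} = u_r + (6r^2 + 8r + 1) = (2r^3 + r^2 − 2r − 2) + (6r^2 + 8r + 1) = 2r^3 + 7r^2 + 6r − 1,
and 2·(r+1)^3 + (r+1)^2 − 2·(r+1) − 2 = 2r^3 + 7r^2 + 6r − 1.
By induction, u_k = 2k^3 + k^2 − 2k − 2 for all k ≥ 1.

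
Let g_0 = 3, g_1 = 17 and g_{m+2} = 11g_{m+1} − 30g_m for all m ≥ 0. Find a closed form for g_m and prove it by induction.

Claim: g_m = 5^m + 2·6^m.

Base cases: g_0 = 3 and 5^0 + 2·6^0 = 3; g_1 = 17 and 5^1 + 2·6^1 = 17.
Assume g_j = 5^j + 2·6^j for all 0 ≤ j ≤ r, where r ≥ 1.
Then g_{r+1} = 11g_r − 30g_{r−1} = 11·(5^r + 2·6^r) − 30·(5^{r−1} + 2·6^{r−1}) = (11·5 − 30)5^{r−1} + 2·(11·6 − 30)6^{r−1} = 25·5^{r−1} + 72·6^{r−1} = 5^{r+1} + 2·6^{r+1}.
By strong induction, g_m = 5^m + 2·6^m for all m ≥ 0.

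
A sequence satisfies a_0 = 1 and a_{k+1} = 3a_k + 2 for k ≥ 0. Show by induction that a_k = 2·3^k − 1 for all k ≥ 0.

Base case: a_0 = 1, and 2·3^0 − 1 = 2 − 1 = 1.
Assume a_m = 2·3^m − 1 for some m ≥ 0.
Then a_{m+1} = 3a_m + 2 = 3·(2·3^m − 1) + 2 = 6·3^m − 3 + 2 = 2·3^{m+1} − 1.
So the formula holds for m+1, and by induction a_k = 2·3^k − 1 for all k ≥ 0.

a_k = 2·3^k − 1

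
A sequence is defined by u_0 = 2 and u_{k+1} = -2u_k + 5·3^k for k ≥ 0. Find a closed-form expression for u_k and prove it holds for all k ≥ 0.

Claim: u_k = (-2)^k + 3^k.

Base case: u_0 = 2, and (-2)^0 + 3^0 = 1 + 1 = 2.
Assume u_j = (-2)^j + 3^j for some j ≥ 0.
Then u_{j+1} = -2u_j + 5·3^j = -2·((-2)^j + 3^j) + 5·3^j = (-2)^{j+1} − 2·3^j + 5·3^j = (-2)^{j+1} + 3·3^j = (-2)^{j+1} + 3^{j+1}.
So the formula holds for j+1, and by induction u_k = (-2)^k + 3^k for all k ≥ 0.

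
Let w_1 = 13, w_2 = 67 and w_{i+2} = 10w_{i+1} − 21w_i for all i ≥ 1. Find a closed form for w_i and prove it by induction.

Claim: w_i = 2·3^i + 7^i.

Base cases: w_1 = 13 and 2·3^1 + 7^1 = 13; w_2 = 67 and 2·3^2 + 7^2 = 67.
Assume w_j = 2·3^j + 7^j for all 1 ≤ j ≤ r, where r ≥ 2.
Then w_{r+1} = 10w_r − 21w_{r−1} = 10·(2·3^r + 7^r) − 21·(2·3^{r−1} + 7^{r−1}) = 2·(10·3 − 21)3^{r−1} + (10·7 − 21)7^{r−1} = 18·3^{r−1} + 49·7^{r−1} = 2·3^{r+1} + 7^{r+1}.
By strong induction, w_i = 2·3^i + 7^i for all i ≥ 1.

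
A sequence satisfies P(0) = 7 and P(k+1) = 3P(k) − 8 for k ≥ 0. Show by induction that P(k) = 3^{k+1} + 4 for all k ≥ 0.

Base case: P(0) = 7, and 3^{0+1} + 4 = 3 + 4 = 7.
Assume P(m) = 3^{m+1} + 4 for some m ≥ 0.
Then P(m+1) = 3P(m) − 8 = 3·(3^{m+1} + 4) − 8 = 3^{m+2} + 12 − 8 = 3^{m+2} + 4.
This completes the inductive step, so P(k) = 3^{k+1} + 4 for all k ≥ 0.

P(k) = 3^{k+1} + 4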